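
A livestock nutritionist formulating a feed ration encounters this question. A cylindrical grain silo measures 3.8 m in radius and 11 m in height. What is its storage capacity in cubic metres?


V = pi * r^2 * h
  = pi * 3.8^2 * 11
  = pi * 14.44 * 11
  = 499.01 m^3


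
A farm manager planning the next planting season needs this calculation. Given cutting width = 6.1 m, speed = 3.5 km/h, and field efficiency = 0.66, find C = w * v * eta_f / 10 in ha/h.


C = w * v * eta_f / 10
  = 6.1 * 3.5 * 0.66 / 10
  = 14.09 / 10
  = 1.41 ha/h


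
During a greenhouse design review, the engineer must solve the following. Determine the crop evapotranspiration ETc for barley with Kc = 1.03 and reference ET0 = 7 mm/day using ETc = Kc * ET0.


ETc = Kc * ET0
    = 1.03 * 7
    = 7.21 mm/day


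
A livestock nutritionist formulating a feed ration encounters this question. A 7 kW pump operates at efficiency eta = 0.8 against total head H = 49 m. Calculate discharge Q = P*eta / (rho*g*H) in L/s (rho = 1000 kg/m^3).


Q = (P * 1000 * eta) / (rho * g * H)
  = (7 * 1000 * 0.8) / (1000 * 9.81 * 49)
  = 5600 / 480690
  = 0.01165 m^3/s = 11.65 L/s


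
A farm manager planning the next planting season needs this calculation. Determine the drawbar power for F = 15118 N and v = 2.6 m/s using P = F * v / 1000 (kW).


P = F * v / 1000
  = 15118 * 2.6 / 1000
  = 39306.80 / 1000
  = 39.31 kW


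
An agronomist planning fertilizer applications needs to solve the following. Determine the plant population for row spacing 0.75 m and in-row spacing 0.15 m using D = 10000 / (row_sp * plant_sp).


D = 10000 / (row_sp * plant_sp)
  = 10000 / (0.75 * 0.15)
  = 10000 / 0.1125
  = 88888.89 plants/ha


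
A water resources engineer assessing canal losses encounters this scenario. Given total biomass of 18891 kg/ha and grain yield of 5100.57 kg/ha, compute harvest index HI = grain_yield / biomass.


HI = grain_yield / biomass
   = 5100.57 / 18891
   = 0.27


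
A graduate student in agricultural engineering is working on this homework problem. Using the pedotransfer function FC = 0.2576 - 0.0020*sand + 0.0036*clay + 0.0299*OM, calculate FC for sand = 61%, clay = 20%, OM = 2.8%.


FC = 0.2576 - 0.0020*61 + 0.0036*20 + 0.0299*2.8
   = 0.2576 - 0.1220 + 0.0720 + 0.0837
   = 0.2913


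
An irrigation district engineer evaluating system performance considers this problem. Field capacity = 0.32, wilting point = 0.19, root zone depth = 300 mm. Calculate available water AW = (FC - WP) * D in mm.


AW = (FC - WP) * D
   = (0.32 - 0.19) * 300
   = 0.13 * 300
   = 39 mm


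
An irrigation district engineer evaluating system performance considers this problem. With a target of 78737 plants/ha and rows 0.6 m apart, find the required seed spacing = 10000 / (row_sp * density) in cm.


spacing = 10000 / (row_sp * density)
        = 10000 / (0.6 * 78737)
        = 10000 / 47242.20
        = 0.21168 m = 21.17 cm


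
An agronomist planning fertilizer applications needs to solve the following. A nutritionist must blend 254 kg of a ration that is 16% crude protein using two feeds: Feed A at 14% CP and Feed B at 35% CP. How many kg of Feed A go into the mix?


parts_A = CP_b - target = 35 - 16 = 19
parts_B = target - CP_a = 16 - 14 = 2
total_parts = 19 + 2 = 21
Feed A = 254 * 19 / 21 = 229.81 kg
Feed B = 254 * 2 / 21 = 24.19 kg

229.81 kg


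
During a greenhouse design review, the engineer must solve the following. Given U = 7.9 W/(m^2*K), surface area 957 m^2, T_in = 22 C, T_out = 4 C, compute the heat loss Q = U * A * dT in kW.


dT = 22 - (4) = 18 K
Q = U * A * dT
  = 7.9 * 957 * 18
  = 136085.40 W = 136.09 kW


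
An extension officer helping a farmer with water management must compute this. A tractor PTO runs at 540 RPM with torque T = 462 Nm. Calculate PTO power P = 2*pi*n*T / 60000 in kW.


P = 2*pi*n*T / 60000
  = 2*pi * 540 * 462 / 60000
  = 1567529.07 / 60000
  = 26.13 kW


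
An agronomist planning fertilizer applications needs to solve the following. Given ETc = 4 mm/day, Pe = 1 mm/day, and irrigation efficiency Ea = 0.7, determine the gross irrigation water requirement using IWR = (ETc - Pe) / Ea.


IWR = (ETc - Pe) / Ea
    = (4 - 1) / 0.7
    = 3 / 0.7
    = 4.29 mm/day


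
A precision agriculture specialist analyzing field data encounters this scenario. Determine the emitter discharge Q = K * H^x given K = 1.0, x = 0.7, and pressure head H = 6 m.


Q = K * H^x
  = 1.0 * 6^0.7
  = 1.0 * 3.5051
  = 3.51 L/h


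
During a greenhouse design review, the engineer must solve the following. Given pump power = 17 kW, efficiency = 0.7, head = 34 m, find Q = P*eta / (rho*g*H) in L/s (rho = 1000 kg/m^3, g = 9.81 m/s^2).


Q = (P * 1000 * eta) / (rho * g * H)
  = (17 * 1000 * 0.7) / (1000 * 9.81 * 34)
  = 11900 / 333540
  = 0.03568 m^3/s = 35.68 L/s


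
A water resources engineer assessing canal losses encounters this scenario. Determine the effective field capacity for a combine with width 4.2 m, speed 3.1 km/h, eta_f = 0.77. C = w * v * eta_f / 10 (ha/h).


C = w * v * eta_f / 10
  = 4.2 * 3.1 * 0.77 / 10
  = 10.03 / 10
  = 1.00 ha/h


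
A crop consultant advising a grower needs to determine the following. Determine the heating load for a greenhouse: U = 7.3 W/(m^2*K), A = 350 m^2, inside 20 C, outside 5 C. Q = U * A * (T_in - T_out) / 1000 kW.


dT = 20 - (5) = 15 K
Q = U * A * dT
  = 7.3 * 350 * 15
  = 38325 W = 38.33 kW


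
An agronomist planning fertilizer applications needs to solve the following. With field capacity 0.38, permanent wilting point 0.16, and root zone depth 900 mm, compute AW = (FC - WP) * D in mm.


AW = (FC - WP) * D
   = (0.38 - 0.16) * 900
   = 0.22 * 900
   = 198 mm


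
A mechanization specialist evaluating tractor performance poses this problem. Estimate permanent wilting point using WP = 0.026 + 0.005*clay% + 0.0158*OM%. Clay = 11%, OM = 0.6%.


WP = 0.026 + 0.005*11 + 0.0158*0.6
   = 0.026 + 0.0550 + 0.0095
   = 0.0905


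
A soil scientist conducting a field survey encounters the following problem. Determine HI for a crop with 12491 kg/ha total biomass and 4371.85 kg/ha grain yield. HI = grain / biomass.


HI = grain_yield / biomass
   = 4371.85 / 12491
   = 0.35


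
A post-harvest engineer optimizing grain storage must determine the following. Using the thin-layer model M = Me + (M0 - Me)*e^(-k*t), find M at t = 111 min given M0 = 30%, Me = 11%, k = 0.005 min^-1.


M = Me + (M0 - Me) * e^(-k*t)
  = 11 + (30 - 11) * e^(-0.005*111)
  = 11 + 19 * e^(-0.555)
  = 11 + 19 * 0.57407
  = 11 + 10.9074
  = 21.91%


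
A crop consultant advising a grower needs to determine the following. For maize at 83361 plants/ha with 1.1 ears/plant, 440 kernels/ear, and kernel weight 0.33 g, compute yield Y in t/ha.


Y = density * ears * kernels * kw
  = 83361 * 1.1 * 440 * 0.33 g/ha
  = 13314418.92 g/ha
  = 13314.42 kg/ha = 13.31 t/ha


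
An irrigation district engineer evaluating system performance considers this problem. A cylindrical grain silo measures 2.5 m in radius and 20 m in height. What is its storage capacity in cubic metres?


V = pi * r^2 * h
  = pi * 2.5^2 * 20
  = pi * 6.25 * 20
  = 392.70 m^3


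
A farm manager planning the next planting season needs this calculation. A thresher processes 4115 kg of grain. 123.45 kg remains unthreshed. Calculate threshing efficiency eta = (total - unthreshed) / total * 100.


eta = (total - unthreshed) / total * 100
    = (4115 - 123.45) / 4115 * 100
    = 3991.55 / 4115 * 100
    = 97%


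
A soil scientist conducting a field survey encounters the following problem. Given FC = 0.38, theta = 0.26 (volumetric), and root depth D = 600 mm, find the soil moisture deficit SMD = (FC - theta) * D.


SMD = (FC - theta) * D
    = (0.38 - 0.26) * 600
    = 0.120 * 600
    = 72 mm


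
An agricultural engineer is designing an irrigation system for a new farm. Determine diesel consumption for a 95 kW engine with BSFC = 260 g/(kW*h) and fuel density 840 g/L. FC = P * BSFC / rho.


FC = P * BSFC / rho_fuel
   = 95 * 260 / 840
   = 24700 / 840
   = 29.40 L/h


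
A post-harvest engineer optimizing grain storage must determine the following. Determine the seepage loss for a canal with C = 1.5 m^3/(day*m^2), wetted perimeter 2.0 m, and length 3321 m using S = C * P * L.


S = C * P * L
  = 1.5 * 2.0 * 3321
  = 9963 m^3/day


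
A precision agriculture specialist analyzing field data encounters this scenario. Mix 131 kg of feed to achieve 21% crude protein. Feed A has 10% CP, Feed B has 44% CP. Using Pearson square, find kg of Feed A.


parts_A = CP_b - target = 44 - 21 = 23
parts_B = target - CP_a = 21 - 10 = 11
total_parts = 23 + 11 = 34
Feed A = 131 * 23 / 34 = 88.62 kg
Feed B = 131 * 11 / 34 = 42.38 kg

88.62 kg


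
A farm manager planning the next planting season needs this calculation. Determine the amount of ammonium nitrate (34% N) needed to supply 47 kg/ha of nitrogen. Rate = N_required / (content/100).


Rate = N_required / (N_content / 100)
     = 47 / (34 / 100)
     = 47 / 0.34
     = 138.24 kg/ha


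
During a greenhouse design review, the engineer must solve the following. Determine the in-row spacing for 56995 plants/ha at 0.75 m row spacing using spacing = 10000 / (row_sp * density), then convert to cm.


spacing = 10000 / (row_sp * density)
        = 10000 / (0.75 * 56995)
        = 10000 / 42746.25
        = 0.23394 m = 23.39 cm


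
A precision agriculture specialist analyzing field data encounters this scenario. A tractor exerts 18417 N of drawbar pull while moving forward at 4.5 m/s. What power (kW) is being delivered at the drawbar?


P = F * v / 1000
  = 18417 * 4.5 / 1000
  = 82876.50 / 1000
  = 82.88 kW


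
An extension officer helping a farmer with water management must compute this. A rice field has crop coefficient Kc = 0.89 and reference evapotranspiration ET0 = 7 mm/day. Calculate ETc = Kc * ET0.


ETc = Kc * ET0
    = 0.89 * 7
    = 6.23 mm/day


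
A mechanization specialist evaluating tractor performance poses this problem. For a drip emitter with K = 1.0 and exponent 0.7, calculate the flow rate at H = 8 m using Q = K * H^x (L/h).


Q = K * H^x
  = 1.0 * 8^0.7
  = 1.0 * 4.2871
  = 4.29 L/h


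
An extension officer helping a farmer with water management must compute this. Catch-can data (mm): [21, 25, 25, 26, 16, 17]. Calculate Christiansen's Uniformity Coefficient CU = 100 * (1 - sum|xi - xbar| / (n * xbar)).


xbar = 130 / 6 = 21.667
sum|xi - xbar| = 22
CU = 100 * (1 - 22 / (6 * 21.667))
   = 100 * (1 - 0.1692)
   = 83.08%


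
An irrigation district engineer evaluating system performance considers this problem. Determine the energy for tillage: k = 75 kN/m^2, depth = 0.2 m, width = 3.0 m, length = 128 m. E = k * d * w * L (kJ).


E = k * d * w * L
  = 75 * 0.2 * 3.0 * 128
  = 5760 kJ


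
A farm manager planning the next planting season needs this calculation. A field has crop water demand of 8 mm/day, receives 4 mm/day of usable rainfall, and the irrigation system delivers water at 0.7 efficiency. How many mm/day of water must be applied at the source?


IWR = (ETc - Pe) / Ea
    = (8 - 4) / 0.7
    = 4 / 0.7
    = 5.71 mm/day


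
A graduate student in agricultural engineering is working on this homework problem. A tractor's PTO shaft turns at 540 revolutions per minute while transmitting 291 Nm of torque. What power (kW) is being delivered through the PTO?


P = 2*pi*n*T / 60000
  = 2*pi * 540 * 291 / 60000
  = 987339.74 / 60000
  = 16.46 kW


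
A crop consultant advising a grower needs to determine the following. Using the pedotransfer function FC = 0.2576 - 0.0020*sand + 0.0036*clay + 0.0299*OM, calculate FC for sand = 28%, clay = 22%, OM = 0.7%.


FC = 0.2576 - 0.0020*28 + 0.0036*22 + 0.0299*0.7
   = 0.2576 - 0.0560 + 0.0792 + 0.0209
   = 0.3017


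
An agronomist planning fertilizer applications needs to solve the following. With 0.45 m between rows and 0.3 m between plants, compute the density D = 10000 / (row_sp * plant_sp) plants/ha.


D = 10000 / (row_sp * plant_sp)
  = 10000 / (0.45 * 0.3)
  = 10000 / 0.1350
  = 74074.07 plants/ha


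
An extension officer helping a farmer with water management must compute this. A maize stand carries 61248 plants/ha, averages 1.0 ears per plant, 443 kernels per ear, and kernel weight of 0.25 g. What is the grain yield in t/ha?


Y = density * ears * kernels * kw
  = 61248 * 1.0 * 443 * 0.25 g/ha
  = 6783216 g/ha
  = 6783.22 kg/ha = 6.78 t/ha


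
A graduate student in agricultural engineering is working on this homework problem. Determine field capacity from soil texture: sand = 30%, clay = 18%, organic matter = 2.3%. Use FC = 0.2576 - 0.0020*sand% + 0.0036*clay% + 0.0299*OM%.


FC = 0.2576 - 0.0020*30 + 0.0036*18 + 0.0299*2.3
   = 0.2576 - 0.0600 + 0.0648 + 0.0688
   = 0.3312


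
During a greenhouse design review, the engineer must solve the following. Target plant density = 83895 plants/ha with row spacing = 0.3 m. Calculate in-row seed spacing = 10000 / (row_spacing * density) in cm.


spacing = 10000 / (row_sp * density)
        = 10000 / (0.3 * 83895)
        = 10000 / 25168.50
        = 0.39732 m = 39.73 cm


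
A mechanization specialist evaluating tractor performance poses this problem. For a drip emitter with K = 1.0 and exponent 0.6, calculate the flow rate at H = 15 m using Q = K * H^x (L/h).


Q = K * H^x
  = 1.0 * 15^0.6
  = 1.0 * 5.0776
  = 5.08 L/h


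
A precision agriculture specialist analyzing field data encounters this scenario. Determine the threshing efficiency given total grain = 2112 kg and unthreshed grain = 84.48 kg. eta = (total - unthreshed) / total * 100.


eta = (total - unthreshed) / total * 100
    = (2112 - 84.48) / 2112 * 100
    = 2027.52 / 2112 * 100
    = 96%


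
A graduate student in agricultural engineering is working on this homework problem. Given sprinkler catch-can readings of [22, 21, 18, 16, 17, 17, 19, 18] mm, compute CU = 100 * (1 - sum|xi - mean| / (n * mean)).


xbar = 148 / 8 = 18.500
sum|xi - xbar| = 13
CU = 100 * (1 - 13 / (8 * 18.500))
   = 100 * (1 - 0.0878)
   = 91.22%


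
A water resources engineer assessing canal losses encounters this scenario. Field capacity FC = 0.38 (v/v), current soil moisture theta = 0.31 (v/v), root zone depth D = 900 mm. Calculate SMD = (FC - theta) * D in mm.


SMD = (FC - theta) * D
    = (0.38 - 0.31) * 900
    = 0.070 * 900
    = 63 mm


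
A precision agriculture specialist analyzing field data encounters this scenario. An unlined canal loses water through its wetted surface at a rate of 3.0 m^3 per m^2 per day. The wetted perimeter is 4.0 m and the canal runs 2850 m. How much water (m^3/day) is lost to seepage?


S = C * P * L
  = 3.0 * 4.0 * 2850
  = 34200 m^3/day


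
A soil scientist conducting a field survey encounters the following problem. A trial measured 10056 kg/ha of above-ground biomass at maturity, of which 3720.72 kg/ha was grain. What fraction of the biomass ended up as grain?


HI = grain_yield / biomass
   = 3720.72 / 10056
   = 0.37


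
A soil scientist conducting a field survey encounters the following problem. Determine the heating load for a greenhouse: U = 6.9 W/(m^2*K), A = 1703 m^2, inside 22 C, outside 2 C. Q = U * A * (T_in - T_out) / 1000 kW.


dT = 22 - (2) = 20 K
Q = U * A * dT
  = 6.9 * 1703 * 20
  = 235014 W = 235.01 kW


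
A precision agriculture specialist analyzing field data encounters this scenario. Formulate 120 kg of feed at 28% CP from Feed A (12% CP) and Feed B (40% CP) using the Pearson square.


parts_A = CP_b - target = 40 - 28 = 12
parts_B = target - CP_a = 28 - 12 = 16
total_parts = 12 + 16 = 28
Feed A = 120 * 12 / 28 = 51.43 kg
Feed B = 120 * 16 / 28 = 68.57 kg

51.43 kg


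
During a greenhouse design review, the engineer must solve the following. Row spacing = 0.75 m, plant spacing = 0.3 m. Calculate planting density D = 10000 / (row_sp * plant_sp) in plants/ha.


D = 10000 / (row_sp * plant_sp)
  = 10000 / (0.75 * 0.3)
  = 10000 / 0.2250
  = 44444.44 plants/ha


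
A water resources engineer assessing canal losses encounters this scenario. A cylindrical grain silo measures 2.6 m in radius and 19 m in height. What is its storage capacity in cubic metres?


V = pi * r^2 * h
  = pi * 2.6^2 * 19
  = pi * 6.76 * 19
  = 403.51 m^3


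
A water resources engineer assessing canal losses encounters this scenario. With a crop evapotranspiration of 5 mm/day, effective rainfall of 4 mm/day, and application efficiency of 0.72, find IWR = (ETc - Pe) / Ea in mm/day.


IWR = (ETc - Pe) / Ea
    = (5 - 4) / 0.72
    = 1 / 0.72
    = 1.39 mm/day


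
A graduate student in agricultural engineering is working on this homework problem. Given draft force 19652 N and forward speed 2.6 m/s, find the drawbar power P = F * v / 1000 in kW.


P = F * v / 1000
  = 19652 * 2.6 / 1000
  = 51095.20 / 1000
  = 51.10 kW


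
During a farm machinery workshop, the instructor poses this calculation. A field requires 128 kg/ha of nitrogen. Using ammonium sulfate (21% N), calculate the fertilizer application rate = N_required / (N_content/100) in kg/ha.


Rate = N_required / (N_content / 100)
     = 128 / (21 / 100)
     = 128 / 0.21
     = 609.52 kg/ha


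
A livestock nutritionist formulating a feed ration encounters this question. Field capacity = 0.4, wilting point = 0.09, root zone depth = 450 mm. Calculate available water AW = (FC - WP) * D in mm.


AW = (FC - WP) * D
   = (0.4 - 0.09) * 450
   = 0.31 * 450
   = 139.50 mm


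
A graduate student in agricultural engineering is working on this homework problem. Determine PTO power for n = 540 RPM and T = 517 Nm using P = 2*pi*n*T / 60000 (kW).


P = 2*pi*n*T / 60000
  = 2*pi * 540 * 517 / 60000
  = 1754139.67 / 60000
  = 29.24 kW


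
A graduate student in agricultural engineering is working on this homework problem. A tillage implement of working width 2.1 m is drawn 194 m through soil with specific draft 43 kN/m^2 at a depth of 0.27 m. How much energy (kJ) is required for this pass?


E = k * d * w * L
  = 43 * 0.27 * 2.1 * 194
  = 4729.91 kJ


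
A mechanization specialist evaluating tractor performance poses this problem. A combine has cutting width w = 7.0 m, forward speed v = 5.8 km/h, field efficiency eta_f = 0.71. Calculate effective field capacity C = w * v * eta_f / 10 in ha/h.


C = w * v * eta_f / 10
  = 7.0 * 5.8 * 0.71 / 10
  = 28.83 / 10
  = 2.88 ha/h


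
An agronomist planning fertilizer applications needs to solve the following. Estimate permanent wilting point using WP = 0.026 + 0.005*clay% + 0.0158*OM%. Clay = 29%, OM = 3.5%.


WP = 0.026 + 0.005*29 + 0.0158*3.5
   = 0.026 + 0.1450 + 0.0553
   = 0.2263


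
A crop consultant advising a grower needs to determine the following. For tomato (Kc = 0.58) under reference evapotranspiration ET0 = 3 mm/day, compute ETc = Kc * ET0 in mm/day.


ETc = Kc * ET0
    = 0.58 * 3
    = 1.74 mm/day


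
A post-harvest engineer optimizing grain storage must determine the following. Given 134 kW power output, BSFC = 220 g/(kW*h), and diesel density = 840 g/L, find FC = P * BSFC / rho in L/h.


FC = P * BSFC / rho_fuel
   = 134 * 220 / 840
   = 29480 / 840
   = 35.10 L/h


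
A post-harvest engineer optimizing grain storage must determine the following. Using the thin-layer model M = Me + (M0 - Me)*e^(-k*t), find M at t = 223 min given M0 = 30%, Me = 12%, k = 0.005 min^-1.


M = Me + (M0 - Me) * e^(-k*t)
  = 12 + (30 - 12) * e^(-0.005*223)
  = 12 + 18 * e^(-1.115)
  = 12 + 18 * 0.32792
  = 12 + 5.9025
  = 17.90%


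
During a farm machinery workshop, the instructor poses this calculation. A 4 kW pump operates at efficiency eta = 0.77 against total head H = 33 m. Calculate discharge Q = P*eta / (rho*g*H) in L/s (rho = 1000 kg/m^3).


Q = (P * 1000 * eta) / (rho * g * H)
  = (4 * 1000 * 0.77) / (1000 * 9.81 * 33)
  = 3080 / 323730
  = 0.00951 m^3/s = 9.51 L/s


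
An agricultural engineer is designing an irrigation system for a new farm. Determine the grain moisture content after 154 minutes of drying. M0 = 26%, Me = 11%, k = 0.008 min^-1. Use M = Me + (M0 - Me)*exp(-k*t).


M = Me + (M0 - Me) * e^(-k*t)
  = 11 + (26 - 11) * e^(-0.008*154)
  = 11 + 15 * e^(-1.232)
  = 11 + 15 * 0.29171
  = 11 + 4.3756
  = 15.38%


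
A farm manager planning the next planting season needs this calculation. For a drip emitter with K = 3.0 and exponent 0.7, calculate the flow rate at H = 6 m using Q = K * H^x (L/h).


Q = K * H^x
  = 3.0 * 6^0.7
  = 3.0 * 3.5051
  = 10.52 L/h


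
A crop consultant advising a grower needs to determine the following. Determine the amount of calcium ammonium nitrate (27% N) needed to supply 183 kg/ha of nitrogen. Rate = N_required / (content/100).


Rate = N_required / (N_content / 100)
     = 183 / (27 / 100)
     = 183 / 0.27
     = 677.78 kg/ha


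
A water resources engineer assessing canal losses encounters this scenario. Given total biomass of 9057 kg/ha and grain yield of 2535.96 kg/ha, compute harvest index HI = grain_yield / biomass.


HI = grain_yield / biomass
   = 2535.96 / 9057
   = 0.28


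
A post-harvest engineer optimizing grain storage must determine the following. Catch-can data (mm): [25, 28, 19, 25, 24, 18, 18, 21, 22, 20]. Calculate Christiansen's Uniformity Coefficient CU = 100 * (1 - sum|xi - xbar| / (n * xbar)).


xbar = 220 / 10 = 22
sum|xi - xbar| = 28
CU = 100 * (1 - 28 / (10 * 22))
   = 100 * (1 - 0.1273)
   = 87.27%


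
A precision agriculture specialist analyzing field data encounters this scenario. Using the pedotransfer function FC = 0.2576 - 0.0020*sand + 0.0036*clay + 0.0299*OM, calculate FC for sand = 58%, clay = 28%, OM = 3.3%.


FC = 0.2576 - 0.0020*58 + 0.0036*28 + 0.0299*3.3
   = 0.2576 - 0.1160 + 0.1008 + 0.0987
   = 0.3411


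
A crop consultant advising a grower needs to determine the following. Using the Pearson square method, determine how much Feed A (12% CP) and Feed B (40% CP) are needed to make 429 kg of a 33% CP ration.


parts_A = CP_b - target = 40 - 33 = 7
parts_B = target - CP_a = 33 - 12 = 21
total_parts = 7 + 21 = 28
Feed A = 429 * 7 / 28 = 107.25 kg
Feed B = 429 * 21 / 28 = 321.75 kg

107.25 kg


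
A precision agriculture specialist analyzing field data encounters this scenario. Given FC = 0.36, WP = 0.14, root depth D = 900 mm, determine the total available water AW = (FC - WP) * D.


AW = (FC - WP) * D
   = (0.36 - 0.14) * 900
   = 0.22 * 900
   = 198 mm


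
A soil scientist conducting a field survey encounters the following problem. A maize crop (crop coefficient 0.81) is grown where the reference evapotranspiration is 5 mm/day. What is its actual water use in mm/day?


ETc = Kc * ET0
    = 0.81 * 5
    = 4.05 mm/day


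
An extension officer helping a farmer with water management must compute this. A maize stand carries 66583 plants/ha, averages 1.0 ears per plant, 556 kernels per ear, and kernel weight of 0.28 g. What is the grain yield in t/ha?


Y = density * ears * kernels * kw
  = 66583 * 1.0 * 556 * 0.28 g/ha
  = 10365641.44 g/ha
  = 10365.64 kg/ha = 10.37 t/ha


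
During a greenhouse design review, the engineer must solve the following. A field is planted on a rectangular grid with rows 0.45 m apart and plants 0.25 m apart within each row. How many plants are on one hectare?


D = 10000 / (row_sp * plant_sp)
  = 10000 / (0.45 * 0.25)
  = 10000 / 0.1125
  = 88888.89 plants/ha


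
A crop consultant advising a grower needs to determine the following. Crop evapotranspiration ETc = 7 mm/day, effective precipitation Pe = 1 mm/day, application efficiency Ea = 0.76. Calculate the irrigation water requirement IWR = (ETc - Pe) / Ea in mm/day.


IWR = (ETc - Pe) / Ea
    = (7 - 1) / 0.76
    = 6 / 0.76
    = 7.89 mm/day


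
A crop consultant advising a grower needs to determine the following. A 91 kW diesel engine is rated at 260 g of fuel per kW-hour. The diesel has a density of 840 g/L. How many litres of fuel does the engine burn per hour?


FC = P * BSFC / rho_fuel
   = 91 * 260 / 840
   = 23660 / 840
   = 28.17 L/h


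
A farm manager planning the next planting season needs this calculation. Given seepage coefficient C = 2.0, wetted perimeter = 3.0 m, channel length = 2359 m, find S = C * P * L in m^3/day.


S = C * P * L
  = 2.0 * 3.0 * 2359
  = 14154 m^3/day


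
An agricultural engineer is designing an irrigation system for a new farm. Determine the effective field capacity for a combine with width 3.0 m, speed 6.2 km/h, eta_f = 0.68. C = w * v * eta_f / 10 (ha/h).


C = w * v * eta_f / 10
  = 3.0 * 6.2 * 0.68 / 10
  = 12.65 / 10
  = 1.26 ha/h


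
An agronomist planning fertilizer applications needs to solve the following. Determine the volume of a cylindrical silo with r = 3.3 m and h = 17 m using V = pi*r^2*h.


V = pi * r^2 * h
  = pi * 3.3^2 * 17
  = pi * 10.89 * 17
  = 581.60 m^3


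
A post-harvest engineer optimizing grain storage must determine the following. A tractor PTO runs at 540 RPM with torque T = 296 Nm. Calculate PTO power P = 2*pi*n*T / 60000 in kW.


P = 2*pi*n*T / 60000
  = 2*pi * 540 * 296 / 60000
  = 1004304.34 / 60000
  = 16.74 kW


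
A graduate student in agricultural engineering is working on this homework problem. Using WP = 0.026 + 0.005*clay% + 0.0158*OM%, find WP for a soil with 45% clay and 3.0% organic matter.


WP = 0.026 + 0.005*45 + 0.0158*3.0
   = 0.026 + 0.2250 + 0.0474
   = 0.2984


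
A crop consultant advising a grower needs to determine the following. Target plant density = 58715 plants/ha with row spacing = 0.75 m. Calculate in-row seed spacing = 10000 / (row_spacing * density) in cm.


spacing = 10000 / (row_sp * density)
        = 10000 / (0.75 * 58715)
        = 10000 / 44036.25
        = 0.22709 m = 22.71 cm


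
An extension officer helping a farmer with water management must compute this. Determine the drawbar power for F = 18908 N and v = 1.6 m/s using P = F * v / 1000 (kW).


P = F * v / 1000
  = 18908 * 1.6 / 1000
  = 30252.80 / 1000
  = 30.25 kW


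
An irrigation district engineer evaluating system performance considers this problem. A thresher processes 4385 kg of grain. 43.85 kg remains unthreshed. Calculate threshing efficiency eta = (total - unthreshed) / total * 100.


eta = (total - unthreshed) / total * 100
    = (4385 - 43.85) / 4385 * 100
    = 4341.15 / 4385 * 100
    = 99%


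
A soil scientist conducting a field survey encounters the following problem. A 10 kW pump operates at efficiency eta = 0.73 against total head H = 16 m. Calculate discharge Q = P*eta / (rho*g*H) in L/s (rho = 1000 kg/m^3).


Q = (P * 1000 * eta) / (rho * g * H)
  = (10 * 1000 * 0.73) / (1000 * 9.81 * 16)
  = 7300 / 156960
  = 0.04651 m^3/s = 46.51 L/s


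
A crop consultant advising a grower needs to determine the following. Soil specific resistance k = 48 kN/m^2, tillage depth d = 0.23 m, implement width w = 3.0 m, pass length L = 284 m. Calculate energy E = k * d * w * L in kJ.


E = k * d * w * L
  = 48 * 0.23 * 3.0 * 284
  = 9406.08 kJ


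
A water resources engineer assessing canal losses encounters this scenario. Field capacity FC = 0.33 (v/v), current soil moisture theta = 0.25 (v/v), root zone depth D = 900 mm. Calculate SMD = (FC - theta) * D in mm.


SMD = (FC - theta) * D
    = (0.33 - 0.25) * 900
    = 0.080 * 900
    = 72 mm


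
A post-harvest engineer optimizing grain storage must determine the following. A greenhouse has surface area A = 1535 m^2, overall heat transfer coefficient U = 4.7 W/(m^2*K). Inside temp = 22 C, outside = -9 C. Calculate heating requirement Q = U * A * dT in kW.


dT = 22 - (-9) = 31 K
Q = U * A * dT
  = 4.7 * 1535 * 31
  = 223649.50 W = 223.65 kW


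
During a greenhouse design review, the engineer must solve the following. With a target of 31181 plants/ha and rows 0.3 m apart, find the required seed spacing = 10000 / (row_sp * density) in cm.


spacing = 10000 / (row_sp * density)
        = 10000 / (0.3 * 31181)
        = 10000 / 9354.30
        = 1.06903 m = 106.90 cm


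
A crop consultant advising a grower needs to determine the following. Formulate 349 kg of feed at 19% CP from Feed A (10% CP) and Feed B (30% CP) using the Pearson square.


parts_A = CP_b - target = 30 - 19 = 11
parts_B = target - CP_a = 19 - 10 = 9
total_parts = 11 + 9 = 20
Feed A = 349 * 11 / 20 = 191.95 kg
Feed B = 349 * 9 / 20 = 157.05 kg

191.95 kg


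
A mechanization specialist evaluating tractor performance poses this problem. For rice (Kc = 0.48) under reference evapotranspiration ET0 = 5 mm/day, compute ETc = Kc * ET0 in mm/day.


ETc = Kc * ET0
    = 0.48 * 5
    = 2.40 mm/day


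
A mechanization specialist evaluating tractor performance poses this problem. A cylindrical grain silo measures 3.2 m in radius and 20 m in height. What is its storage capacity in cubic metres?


V = pi * r^2 * h
  = pi * 3.2^2 * 20
  = pi * 10.24 * 20
  = 643.40 m^3


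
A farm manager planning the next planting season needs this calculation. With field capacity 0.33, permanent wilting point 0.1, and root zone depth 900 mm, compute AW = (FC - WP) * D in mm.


AW = (FC - WP) * D
   = (0.33 - 0.1) * 900
   = 0.23 * 900
   = 207 mm


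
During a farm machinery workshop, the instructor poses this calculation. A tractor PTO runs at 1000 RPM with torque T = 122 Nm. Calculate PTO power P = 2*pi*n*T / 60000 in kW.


P = 2*pi*n*T / 60000
  = 2*pi * 1000 * 122 / 60000
  = 766548.61 / 60000
  = 12.78 kW


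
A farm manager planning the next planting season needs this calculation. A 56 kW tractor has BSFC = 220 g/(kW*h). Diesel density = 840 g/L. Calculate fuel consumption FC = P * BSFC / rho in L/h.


FC = P * BSFC / rho_fuel
   = 56 * 220 / 840
   = 12320 / 840
   = 14.67 L/h


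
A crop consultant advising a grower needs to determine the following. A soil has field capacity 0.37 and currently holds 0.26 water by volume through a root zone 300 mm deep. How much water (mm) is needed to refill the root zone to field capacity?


SMD = (FC - theta) * D
    = (0.37 - 0.26) * 300
    = 0.110 * 300
    = 33 mm


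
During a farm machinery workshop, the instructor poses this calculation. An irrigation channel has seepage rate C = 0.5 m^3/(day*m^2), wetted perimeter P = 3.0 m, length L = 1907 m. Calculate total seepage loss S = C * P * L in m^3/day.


S = C * P * L
  = 0.5 * 3.0 * 1907
  = 2860.50 m^3/day


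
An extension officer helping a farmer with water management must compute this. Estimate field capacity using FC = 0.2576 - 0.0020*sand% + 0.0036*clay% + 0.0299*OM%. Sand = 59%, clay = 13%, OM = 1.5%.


FC = 0.2576 - 0.0020*59 + 0.0036*13 + 0.0299*1.5
   = 0.2576 - 0.1180 + 0.0468 + 0.0449
   = 0.2313


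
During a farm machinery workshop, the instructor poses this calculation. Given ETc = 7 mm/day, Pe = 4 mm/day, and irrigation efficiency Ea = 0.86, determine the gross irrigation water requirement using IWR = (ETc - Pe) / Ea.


IWR = (ETc - Pe) / Ea
    = (7 - 4) / 0.86
    = 3 / 0.86
    = 3.49 mm/day


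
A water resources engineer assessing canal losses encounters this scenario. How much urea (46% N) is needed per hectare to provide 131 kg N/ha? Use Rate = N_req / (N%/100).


Rate = N_required / (N_content / 100)
     = 131 / (46 / 100)
     = 131 / 0.46
     = 284.78 kg/ha


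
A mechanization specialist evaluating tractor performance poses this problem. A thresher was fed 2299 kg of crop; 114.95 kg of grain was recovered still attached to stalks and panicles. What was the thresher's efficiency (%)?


eta = (total - unthreshed) / total * 100
    = (2299 - 114.95) / 2299 * 100
    = 2184.05 / 2299 * 100
    = 95%


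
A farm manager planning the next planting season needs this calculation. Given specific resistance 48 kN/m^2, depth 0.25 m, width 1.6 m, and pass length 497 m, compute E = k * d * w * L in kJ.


E = k * d * w * L
  = 48 * 0.25 * 1.6 * 497
  = 9542.40 kJ


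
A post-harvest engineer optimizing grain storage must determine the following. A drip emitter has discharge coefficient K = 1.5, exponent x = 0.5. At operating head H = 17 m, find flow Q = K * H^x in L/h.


Q = K * H^x
  = 1.5 * 17^0.5
  = 1.5 * 4.1231
  = 6.18 L/h


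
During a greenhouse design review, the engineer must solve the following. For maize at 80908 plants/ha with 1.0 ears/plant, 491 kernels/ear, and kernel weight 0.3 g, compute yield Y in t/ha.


Y = density * ears * kernels * kw
  = 80908 * 1.0 * 491 * 0.3 g/ha
  = 11917748.40 g/ha
  = 11917.75 kg/ha = 11.92 t/ha


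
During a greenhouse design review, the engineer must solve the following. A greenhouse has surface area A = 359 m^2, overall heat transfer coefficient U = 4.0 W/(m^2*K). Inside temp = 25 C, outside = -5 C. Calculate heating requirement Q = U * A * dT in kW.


dT = 25 - (-5) = 30 K
Q = U * A * dT
  = 4.0 * 359 * 30
  = 43080 W = 43.08 kW


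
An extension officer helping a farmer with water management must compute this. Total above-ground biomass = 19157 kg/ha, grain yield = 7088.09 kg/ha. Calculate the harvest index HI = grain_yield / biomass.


HI = grain_yield / biomass
   = 7088.09 / 19157
   = 0.37


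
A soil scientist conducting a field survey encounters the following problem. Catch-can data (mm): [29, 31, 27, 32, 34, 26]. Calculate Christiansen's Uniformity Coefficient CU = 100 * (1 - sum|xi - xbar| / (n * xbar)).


xbar = 179 / 6 = 29.833
sum|xi - xbar| = 15
CU = 100 * (1 - 15 / (6 * 29.833))
   = 100 * (1 - 0.0838)
   = 91.62%


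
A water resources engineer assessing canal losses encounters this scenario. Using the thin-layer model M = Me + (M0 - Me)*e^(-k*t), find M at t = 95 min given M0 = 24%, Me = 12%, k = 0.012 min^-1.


M = Me + (M0 - Me) * e^(-k*t)
  = 12 + (24 - 12) * e^(-0.012*95)
  = 12 + 12 * e^(-1.140)
  = 12 + 12 * 0.31982
  = 12 + 3.8378
  = 15.84%


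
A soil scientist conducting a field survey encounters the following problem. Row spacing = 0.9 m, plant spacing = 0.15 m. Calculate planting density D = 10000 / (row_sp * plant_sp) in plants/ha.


D = 10000 / (row_sp * plant_sp)
  = 10000 / (0.9 * 0.15)
  = 10000 / 0.1350
  = 74074.07 plants/ha


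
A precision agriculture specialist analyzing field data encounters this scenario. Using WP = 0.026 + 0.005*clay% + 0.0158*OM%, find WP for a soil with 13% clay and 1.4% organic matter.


WP = 0.026 + 0.005*13 + 0.0158*1.4
   = 0.026 + 0.0650 + 0.0221
   = 0.1131


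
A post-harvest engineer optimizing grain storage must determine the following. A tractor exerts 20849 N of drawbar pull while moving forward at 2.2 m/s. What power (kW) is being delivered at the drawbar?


P = F * v / 1000
  = 20849 * 2.2 / 1000
  = 45867.80 / 1000
  = 45.87 kW


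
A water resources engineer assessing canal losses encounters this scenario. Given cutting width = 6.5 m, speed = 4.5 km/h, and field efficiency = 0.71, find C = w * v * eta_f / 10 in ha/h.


C = w * v * eta_f / 10
  = 6.5 * 4.5 * 0.71 / 10
  = 20.77 / 10
  = 2.08 ha/h


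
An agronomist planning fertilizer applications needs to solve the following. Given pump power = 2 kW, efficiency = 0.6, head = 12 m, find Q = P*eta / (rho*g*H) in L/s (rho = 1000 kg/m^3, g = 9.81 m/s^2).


Q = (P * 1000 * eta) / (rho * g * H)
  = (2 * 1000 * 0.6) / (1000 * 9.81 * 12)
  = 1200 / 117720
  = 0.01019 m^3/s = 10.19 L/s


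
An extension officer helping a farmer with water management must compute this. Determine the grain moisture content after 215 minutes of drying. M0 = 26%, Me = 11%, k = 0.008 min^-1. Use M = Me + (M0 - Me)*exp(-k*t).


M = Me + (M0 - Me) * e^(-k*t)
  = 11 + (26 - 11) * e^(-0.008*215)
  = 11 + 15 * e^(-1.720)
  = 11 + 15 * 0.17907
  = 11 + 2.6860
  = 13.69%


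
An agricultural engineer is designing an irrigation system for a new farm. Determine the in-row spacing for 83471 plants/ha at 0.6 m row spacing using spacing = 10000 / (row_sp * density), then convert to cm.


spacing = 10000 / (row_sp * density)
        = 10000 / (0.6 * 83471)
        = 10000 / 50082.60
        = 0.19967 m = 19.97 cm


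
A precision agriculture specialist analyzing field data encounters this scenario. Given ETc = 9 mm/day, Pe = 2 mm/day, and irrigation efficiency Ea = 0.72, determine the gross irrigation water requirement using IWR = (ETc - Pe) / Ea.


IWR = (ETc - Pe) / Ea
    = (9 - 2) / 0.72
    = 7 / 0.72
    = 9.72 mm/day


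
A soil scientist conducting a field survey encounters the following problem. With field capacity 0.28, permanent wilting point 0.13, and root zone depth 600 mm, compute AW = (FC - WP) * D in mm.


AW = (FC - WP) * D
   = (0.28 - 0.13) * 600
   = 0.15 * 600
   = 90 mm


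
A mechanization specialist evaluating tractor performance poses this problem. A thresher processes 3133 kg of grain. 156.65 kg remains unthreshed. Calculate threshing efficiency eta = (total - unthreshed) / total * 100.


eta = (total - unthreshed) / total * 100
    = (3133 - 156.65) / 3133 * 100
    = 2976.35 / 3133 * 100
    = 95%


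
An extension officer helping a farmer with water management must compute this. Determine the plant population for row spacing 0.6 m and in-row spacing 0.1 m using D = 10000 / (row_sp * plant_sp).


D = 10000 / (row_sp * plant_sp)
  = 10000 / (0.6 * 0.1)
  = 10000 / 0.0600
  = 166666.67 plants/ha


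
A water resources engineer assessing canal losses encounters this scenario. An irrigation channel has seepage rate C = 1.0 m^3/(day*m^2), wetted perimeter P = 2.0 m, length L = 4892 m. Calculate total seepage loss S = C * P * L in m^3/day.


S = C * P * L
  = 1.0 * 2.0 * 4892
  = 9784 m^3/day


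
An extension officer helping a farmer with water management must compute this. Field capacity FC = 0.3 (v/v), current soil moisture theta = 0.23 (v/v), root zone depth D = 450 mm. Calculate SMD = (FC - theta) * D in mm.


SMD = (FC - theta) * D
    = (0.3 - 0.23) * 450
    = 0.070 * 450
    = 31.50 mm


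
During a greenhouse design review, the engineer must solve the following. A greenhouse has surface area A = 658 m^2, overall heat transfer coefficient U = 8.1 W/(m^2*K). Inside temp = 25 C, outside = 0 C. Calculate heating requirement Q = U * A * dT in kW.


dT = 25 - (0) = 25 K
Q = U * A * dT
  = 8.1 * 658 * 25
  = 133245 W = 133.25 kW


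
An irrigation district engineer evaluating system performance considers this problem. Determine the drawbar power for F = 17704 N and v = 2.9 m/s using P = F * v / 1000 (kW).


P = F * v / 1000
  = 17704 * 2.9 / 1000
  = 51341.60 / 1000
  = 51.34 kW


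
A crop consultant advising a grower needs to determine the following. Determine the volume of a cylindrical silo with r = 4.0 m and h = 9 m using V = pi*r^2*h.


V = pi * r^2 * h
  = pi * 4.0^2 * 9
  = pi * 16 * 9
  = 452.39 m^3


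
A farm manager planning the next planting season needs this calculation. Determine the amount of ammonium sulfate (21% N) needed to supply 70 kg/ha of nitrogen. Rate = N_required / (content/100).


Rate = N_required / (N_content / 100)
     = 70 / (21 / 100)
     = 70 / 0.21
     = 333.33 kg/ha


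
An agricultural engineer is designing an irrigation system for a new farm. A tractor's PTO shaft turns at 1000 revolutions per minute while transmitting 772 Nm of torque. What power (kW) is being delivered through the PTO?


P = 2*pi*n*T / 60000
  = 2*pi * 1000 * 772 / 60000
  = 4850619.06 / 60000
  = 80.84 kW


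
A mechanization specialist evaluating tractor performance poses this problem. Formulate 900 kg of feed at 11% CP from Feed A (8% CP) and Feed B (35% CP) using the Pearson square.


parts_A = CP_b - target = 35 - 11 = 24
parts_B = target - CP_a = 11 - 8 = 3
total_parts = 24 + 3 = 27
Feed A = 900 * 24 / 27 = 800 kg
Feed B = 900 * 3 / 27 = 100 kg

800 kg


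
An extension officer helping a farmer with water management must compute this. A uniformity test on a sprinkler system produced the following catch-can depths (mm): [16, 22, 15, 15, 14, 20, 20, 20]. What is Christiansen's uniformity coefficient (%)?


xbar = 142 / 8 = 17.750
sum|xi - xbar| = 22
CU = 100 * (1 - 22 / (8 * 17.750))
   = 100 * (1 - 0.1549)
   = 84.51%
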